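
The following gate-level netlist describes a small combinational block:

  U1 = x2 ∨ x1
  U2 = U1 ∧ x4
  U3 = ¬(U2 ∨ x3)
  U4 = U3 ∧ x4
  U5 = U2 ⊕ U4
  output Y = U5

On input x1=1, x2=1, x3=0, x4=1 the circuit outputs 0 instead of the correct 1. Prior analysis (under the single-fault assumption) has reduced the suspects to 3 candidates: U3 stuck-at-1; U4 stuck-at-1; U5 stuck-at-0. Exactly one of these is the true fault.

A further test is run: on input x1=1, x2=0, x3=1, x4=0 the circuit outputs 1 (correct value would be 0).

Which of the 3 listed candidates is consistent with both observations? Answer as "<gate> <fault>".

Evaluate each candidate on input x1=1, x2=0, x3=1, x4=0:
  U3 stuck-at-1: U1=1, U2=0, U3=1 [stuck-at-1], U4=0, U5=0 → 0 — eliminated
  U4 stuck-at-1: U1=1, U2=0, U3=0, U4=1 [stuck-at-1], U5=1 → 1 — matches
  U5 stuck-at-0: U1=1, U2=0, U3=0, U4=0, U5=0 [stuck-at-0] → 0 — eliminated
Only U4 stuck-at-1 reproduces the observed 1.

U4 stuck-at-1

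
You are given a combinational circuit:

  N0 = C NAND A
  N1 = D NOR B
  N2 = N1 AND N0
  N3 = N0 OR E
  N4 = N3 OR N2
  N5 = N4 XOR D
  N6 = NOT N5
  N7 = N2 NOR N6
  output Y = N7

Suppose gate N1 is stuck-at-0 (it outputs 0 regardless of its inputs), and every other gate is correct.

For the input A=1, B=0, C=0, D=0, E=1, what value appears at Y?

1

Propagate with N1 forced: N0=1, N1=0 [stuck-at-0], N2=0, N3=1, N4=1, N5=1, N6=0, N7=1.
So Y = 1. (Without the fault it would be 0.)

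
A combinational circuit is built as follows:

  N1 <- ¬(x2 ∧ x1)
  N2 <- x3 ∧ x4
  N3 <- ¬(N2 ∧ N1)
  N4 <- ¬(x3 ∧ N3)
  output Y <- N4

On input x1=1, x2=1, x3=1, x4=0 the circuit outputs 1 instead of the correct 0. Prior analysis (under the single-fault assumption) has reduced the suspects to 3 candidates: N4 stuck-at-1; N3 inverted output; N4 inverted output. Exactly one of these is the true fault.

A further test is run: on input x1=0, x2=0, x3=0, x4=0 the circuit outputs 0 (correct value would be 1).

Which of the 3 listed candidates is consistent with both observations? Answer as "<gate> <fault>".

N4 inverted output

Evaluate each candidate on input x1=0, x2=0, x3=0, x4=0:
  N4 stuck-at-1: N1=1, N2=0, N3=1, N4=1 [stuck-at-1] → 1 — eliminated
  N3 inverted output: N1=1, N2=0, N3=0 [inverted output], N4=1 → 1 — eliminated
  N4 inverted output: N1=1, N2=0, N3=1, N4=0 [inverted output] → 0 — matches
Only N4 inverted output reproduces the observed 0.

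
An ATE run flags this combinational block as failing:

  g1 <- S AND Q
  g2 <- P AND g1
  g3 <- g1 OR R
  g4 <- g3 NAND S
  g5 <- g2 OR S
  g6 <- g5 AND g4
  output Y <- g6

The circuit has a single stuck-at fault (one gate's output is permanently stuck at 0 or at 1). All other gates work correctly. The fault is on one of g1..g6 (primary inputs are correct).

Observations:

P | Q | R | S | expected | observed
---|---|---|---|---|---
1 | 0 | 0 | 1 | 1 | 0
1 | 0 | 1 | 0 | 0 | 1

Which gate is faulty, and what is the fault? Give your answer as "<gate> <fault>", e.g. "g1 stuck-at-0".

g1 stuck-at-1

Fault-free values for test 1 (P=1, Q=0, R=0, S=1): g1=0, g2=0, g3=0, g4=1, g5=1, g6=1, giving Y=1. Observed 0.
Test 1: faults giving observed 0 are {g1 stuck-at-1, g3 stuck-at-1, g4 stuck-at-0, g5 stuck-at-0, g6 stuck-at-0}.
Test 2 (P=1, Q=0, R=1, S=0): fault-free g1=0, g2=0, g3=1, g4=1, g5=0, g6=0 → 0; observed 1. Eliminates g3 stuck-at-1, g4 stuck-at-0, g5 stuck-at-0, g6 stuck-at-0.
Only g1 stuck-at-1 is consistent with every test.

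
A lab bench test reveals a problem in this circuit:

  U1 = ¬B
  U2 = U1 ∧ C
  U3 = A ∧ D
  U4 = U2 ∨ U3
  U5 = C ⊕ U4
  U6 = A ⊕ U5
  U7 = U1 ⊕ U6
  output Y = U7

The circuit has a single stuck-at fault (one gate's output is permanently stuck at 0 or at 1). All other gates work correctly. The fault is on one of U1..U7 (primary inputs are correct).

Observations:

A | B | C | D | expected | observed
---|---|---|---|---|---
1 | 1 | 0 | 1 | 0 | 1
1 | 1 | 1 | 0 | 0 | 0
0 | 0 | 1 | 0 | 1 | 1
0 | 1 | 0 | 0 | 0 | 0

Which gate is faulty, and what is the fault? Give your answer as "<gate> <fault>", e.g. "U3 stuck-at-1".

Fault-free values for test 1 (A=1, B=1, C=0, D=1): U1=0, U2=0, U3=1, U4=1, U5=1, U6=0, U7=0, giving Y=0. Observed 1.
Test 1: faults giving observed 1 are {U1 stuck-at-1, U3 stuck-at-0, U4 stuck-at-0, U5 stuck-at-0, U6 stuck-at-1, U7 stuck-at-1}.
Test 2 (A=1, B=1, C=1, D=0): fault-free U1=0, U2=0, U3=0, U4=0, U5=1, U6=0, U7=0 → 0; observed 0. Eliminates U5 stuck-at-0, U6 stuck-at-1, U7 stuck-at-1.
Test 3 (A=0, B=0, C=1, D=0): fault-free U1=1, U2=1, U3=0, U4=1, U5=0, U6=0, U7=1 → 1; observed 1. Eliminates U4 stuck-at-0.
Test 4 (A=0, B=1, C=0, D=0): fault-free U1=0, U2=0, U3=0, U4=0, U5=0, U6=0, U7=0 → 0; observed 0. Eliminates U1 stuck-at-1.
Only U3 stuck-at-0 is consistent with every test.

U3 stuck-at-0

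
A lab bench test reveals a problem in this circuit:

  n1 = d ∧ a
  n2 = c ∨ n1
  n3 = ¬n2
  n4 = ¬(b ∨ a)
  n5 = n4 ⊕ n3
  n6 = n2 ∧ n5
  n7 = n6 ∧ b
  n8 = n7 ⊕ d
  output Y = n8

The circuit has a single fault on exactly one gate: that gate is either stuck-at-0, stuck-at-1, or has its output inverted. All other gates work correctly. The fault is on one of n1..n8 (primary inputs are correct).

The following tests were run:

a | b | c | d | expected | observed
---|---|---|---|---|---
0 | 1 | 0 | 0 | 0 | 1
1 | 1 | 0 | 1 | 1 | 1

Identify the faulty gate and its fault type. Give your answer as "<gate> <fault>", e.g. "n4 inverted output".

Fault-free values for test 1 (a=0, b=1, c=0, d=0): n1=0, n2=0, n3=1, n4=0, n5=1, n6=0, n7=0, n8=0, giving Y=0. Observed 1.
Test 1: faults giving observed 1 are {n6 stuck-at-1, n6 inverted output, n7 stuck-at-1, n7 inverted output, n8 stuck-at-1, n8 inverted output}.
Test 2 (a=1, b=1, c=0, d=1): fault-free n1=1, n2=1, n3=0, n4=0, n5=0, n6=0, n7=0, n8=1 → 1; observed 1. Eliminates n6 stuck-at-1, n6 inverted output, n7 stuck-at-1, n7 inverted output, n8 inverted output.
Only n8 stuck-at-1 is consistent with every test.

n8 stuck-at-1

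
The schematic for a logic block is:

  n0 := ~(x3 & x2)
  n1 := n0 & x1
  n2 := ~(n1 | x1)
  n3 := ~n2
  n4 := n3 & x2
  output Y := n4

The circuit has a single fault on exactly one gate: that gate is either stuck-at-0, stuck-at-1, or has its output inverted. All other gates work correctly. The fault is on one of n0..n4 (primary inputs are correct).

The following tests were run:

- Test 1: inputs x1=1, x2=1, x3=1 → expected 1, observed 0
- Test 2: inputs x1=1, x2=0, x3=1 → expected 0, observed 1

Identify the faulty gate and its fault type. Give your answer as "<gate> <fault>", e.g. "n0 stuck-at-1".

Fault-free values for test 1 (x1=1, x2=1, x3=1): n0=0, n1=0, n2=0, n3=1, n4=1, giving Y=1. Observed 0.
Test 1: faults giving observed 0 are {n2 stuck-at-1, n2 inverted output, n3 stuck-at-0, n3 inverted output, n4 stuck-at-0, n4 inverted output}.
Test 2 (x1=1, x2=0, x3=1): fault-free n0=1, n1=1, n2=0, n3=1, n4=0 → 0; observed 1. Eliminates n2 stuck-at-1, n2 inverted output, n3 stuck-at-0, n3 inverted output, n4 stuck-at-0.
Only n4 inverted output is consistent with every test.

n4 inverted output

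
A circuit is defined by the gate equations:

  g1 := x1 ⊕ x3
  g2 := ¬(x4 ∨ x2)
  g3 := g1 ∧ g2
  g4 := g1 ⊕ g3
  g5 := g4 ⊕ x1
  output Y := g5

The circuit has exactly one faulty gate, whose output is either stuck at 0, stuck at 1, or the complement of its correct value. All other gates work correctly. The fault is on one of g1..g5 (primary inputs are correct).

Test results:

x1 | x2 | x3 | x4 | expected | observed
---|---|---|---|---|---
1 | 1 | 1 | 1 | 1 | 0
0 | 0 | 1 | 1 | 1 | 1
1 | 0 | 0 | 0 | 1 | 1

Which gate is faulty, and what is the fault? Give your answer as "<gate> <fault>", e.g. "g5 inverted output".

g1 stuck-at-1

Fault-free values for test 1 (x1=1, x2=1, x3=1, x4=1): g1=0, g2=0, g3=0, g4=0, g5=1, giving Y=1. Observed 0.
Test 1: faults giving observed 0 are {g1 stuck-at-1, g1 inverted output, g3 stuck-at-1, g3 inverted output, g4 stuck-at-1, g4 inverted output, g5 stuck-at-0, g5 inverted output}.
Test 2 (x1=0, x2=0, x3=1, x4=1): fault-free g1=1, g2=0, g3=0, g4=1, g5=1 → 1; observed 1. Eliminates g1 inverted output, g3 stuck-at-1, g3 inverted output, g4 inverted output, g5 stuck-at-0, g5 inverted output.
Test 3 (x1=1, x2=0, x3=0, x4=0): fault-free g1=1, g2=1, g3=1, g4=0, g5=1 → 1; observed 1. Eliminates g4 stuck-at-1.
Only g1 stuck-at-1 is consistent with every test.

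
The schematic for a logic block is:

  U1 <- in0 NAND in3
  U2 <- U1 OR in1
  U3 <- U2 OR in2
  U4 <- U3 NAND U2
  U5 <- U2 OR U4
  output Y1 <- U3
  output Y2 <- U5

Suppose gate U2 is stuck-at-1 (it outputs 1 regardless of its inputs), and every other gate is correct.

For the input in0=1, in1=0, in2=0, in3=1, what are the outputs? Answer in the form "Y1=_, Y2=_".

Propagate with U2 forced: U1=0, U2=1 [stuck-at-1], U3=1, U4=0, U5=1.
So the outputs are Y1=1, Y2=1. (Without the fault they would be Y1=0, Y2=1.)

Y1=1, Y2=1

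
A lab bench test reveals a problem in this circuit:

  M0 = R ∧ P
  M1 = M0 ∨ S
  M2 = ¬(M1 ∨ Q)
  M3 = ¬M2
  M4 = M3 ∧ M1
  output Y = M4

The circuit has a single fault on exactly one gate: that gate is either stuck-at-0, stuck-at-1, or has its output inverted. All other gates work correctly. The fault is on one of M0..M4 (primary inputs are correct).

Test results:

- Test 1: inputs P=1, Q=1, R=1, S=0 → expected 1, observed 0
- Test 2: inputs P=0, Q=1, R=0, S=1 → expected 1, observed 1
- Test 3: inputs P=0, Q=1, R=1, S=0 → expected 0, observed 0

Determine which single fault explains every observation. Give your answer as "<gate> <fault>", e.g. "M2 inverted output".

Fault-free values for test 1 (P=1, Q=1, R=1, S=0): M0=1, M1=1, M2=0, M3=1, M4=1, giving Y=1. Observed 0.
Test 1: faults giving observed 0 are {M0 stuck-at-0, M0 inverted output, M1 stuck-at-0, M1 inverted output, M2 stuck-at-1, M2 inverted output, M3 stuck-at-0, M3 inverted output, M4 stuck-at-0, M4 inverted output}.
Test 2 (P=0, Q=1, R=0, S=1): fault-free M0=0, M1=1, M2=0, M3=1, M4=1 → 1; observed 1. Eliminates M1 stuck-at-0, M1 inverted output, M2 stuck-at-1, M2 inverted output, M3 stuck-at-0, M3 inverted output, M4 stuck-at-0, M4 inverted output.
Test 3 (P=0, Q=1, R=1, S=0): fault-free M0=0, M1=0, M2=0, M3=1, M4=0 → 0; observed 0. Eliminates M0 inverted output.
Only M0 stuck-at-0 is consistent with every test.

M0 stuck-at-0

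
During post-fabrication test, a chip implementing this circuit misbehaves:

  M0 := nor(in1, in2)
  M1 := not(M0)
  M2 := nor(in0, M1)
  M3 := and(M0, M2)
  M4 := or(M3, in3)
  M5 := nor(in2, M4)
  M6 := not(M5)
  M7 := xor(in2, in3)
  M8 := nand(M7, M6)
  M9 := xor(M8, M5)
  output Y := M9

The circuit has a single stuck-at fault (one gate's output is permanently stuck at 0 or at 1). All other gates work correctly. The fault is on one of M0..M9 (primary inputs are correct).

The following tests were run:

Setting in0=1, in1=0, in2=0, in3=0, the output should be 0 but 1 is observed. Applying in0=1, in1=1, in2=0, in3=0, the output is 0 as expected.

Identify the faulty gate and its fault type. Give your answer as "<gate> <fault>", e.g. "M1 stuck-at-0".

M2 stuck-at-1

Fault-free values for test 1 (in0=1, in1=0, in2=0, in3=0): M0=1, M1=0, M2=0, M3=0, M4=0, M5=1, M6=0, M7=0, M8=1, M9=0, giving Y=0. Observed 1.
Test 1: faults giving observed 1 are {M2 stuck-at-1, M3 stuck-at-1, M4 stuck-at-1, M5 stuck-at-0, M8 stuck-at-0, M9 stuck-at-1}.
Test 2 (in0=1, in1=1, in2=0, in3=0): fault-free M0=0, M1=1, M2=0, M3=0, M4=0, M5=1, M6=0, M7=0, M8=1, M9=0 → 0; observed 0. Eliminates M3 stuck-at-1, M4 stuck-at-1, M5 stuck-at-0, M8 stuck-at-0, M9 stuck-at-1.
Only M2 stuck-at-1 is consistent with every test.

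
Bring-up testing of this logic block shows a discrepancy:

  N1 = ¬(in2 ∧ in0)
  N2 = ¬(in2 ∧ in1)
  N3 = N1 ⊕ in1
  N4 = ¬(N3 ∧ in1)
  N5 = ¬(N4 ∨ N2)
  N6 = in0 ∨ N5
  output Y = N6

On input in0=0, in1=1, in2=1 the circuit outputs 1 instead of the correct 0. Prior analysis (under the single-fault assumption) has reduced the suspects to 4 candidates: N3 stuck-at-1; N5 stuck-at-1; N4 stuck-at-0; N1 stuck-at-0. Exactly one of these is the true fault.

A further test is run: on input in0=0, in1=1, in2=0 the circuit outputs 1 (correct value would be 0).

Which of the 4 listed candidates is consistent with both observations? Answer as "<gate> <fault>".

Evaluate each candidate on input in0=0, in1=1, in2=0:
  N3 stuck-at-1: N1=1, N2=1, N3=1 [stuck-at-1], N4=0, N5=0, N6=0 → 0 — eliminated
  N5 stuck-at-1: N1=1, N2=1, N3=0, N4=1, N5=1 [stuck-at-1], N6=1 → 1 — matches
  N4 stuck-at-0: N1=1, N2=1, N3=0, N4=0 [stuck-at-0], N5=0, N6=0 → 0 — eliminated
  N1 stuck-at-0: N1=0 [stuck-at-0], N2=1, N3=1, N4=0, N5=0, N6=0 → 0 — eliminated
Only N5 stuck-at-1 reproduces the observed 1.

N5 stuck-at-1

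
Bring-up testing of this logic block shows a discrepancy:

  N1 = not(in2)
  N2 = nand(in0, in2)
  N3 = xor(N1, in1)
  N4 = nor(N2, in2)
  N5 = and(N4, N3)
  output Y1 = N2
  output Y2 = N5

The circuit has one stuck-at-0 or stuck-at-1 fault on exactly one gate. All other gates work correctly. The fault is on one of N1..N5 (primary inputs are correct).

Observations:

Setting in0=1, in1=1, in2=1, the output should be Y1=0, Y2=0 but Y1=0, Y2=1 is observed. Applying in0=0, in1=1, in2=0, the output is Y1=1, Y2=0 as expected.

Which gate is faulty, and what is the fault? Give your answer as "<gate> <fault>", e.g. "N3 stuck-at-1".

N4 stuck-at-1

Fault-free values for test 1 (in0=1, in1=1, in2=1): N1=0, N2=0, N3=1, N4=0, N5=0, giving Y1=0, Y2=0. Observed Y1=0, Y2=1.
Test 1: faults giving observed Y1=0, Y2=1 are {N4 stuck-at-1, N5 stuck-at-1}.
Test 2 (in0=0, in1=1, in2=0): fault-free N1=1, N2=1, N3=0, N4=0, N5=0 → Y1=1, Y2=0; observed Y1=1, Y2=0. Eliminates N5 stuck-at-1.
Only N4 stuck-at-1 is consistent with every test.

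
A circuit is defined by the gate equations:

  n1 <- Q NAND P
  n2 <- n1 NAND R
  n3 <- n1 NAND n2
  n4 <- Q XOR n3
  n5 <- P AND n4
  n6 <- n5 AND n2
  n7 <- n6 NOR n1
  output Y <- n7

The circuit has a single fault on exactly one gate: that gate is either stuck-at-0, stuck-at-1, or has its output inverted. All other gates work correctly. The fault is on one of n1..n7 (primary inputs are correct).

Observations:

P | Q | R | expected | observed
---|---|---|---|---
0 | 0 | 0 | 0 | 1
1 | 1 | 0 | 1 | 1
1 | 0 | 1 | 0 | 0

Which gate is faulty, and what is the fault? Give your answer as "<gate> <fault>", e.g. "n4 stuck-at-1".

Fault-free values for test 1 (P=0, Q=0, R=0): n1=1, n2=1, n3=0, n4=0, n5=0, n6=0, n7=0, giving Y=0. Observed 1.
Test 1: faults giving observed 1 are {n1 stuck-at-0, n1 inverted output, n7 stuck-at-1, n7 inverted output}.
Test 2 (P=1, Q=1, R=0): fault-free n1=0, n2=1, n3=1, n4=0, n5=0, n6=0, n7=1 → 1; observed 1. Eliminates n1 inverted output, n7 inverted output.
Test 3 (P=1, Q=0, R=1): fault-free n1=1, n2=0, n3=1, n4=1, n5=1, n6=0, n7=0 → 0; observed 0. Eliminates n7 stuck-at-1.
Only n1 stuck-at-0 is consistent with every test.

n1 stuck-at-0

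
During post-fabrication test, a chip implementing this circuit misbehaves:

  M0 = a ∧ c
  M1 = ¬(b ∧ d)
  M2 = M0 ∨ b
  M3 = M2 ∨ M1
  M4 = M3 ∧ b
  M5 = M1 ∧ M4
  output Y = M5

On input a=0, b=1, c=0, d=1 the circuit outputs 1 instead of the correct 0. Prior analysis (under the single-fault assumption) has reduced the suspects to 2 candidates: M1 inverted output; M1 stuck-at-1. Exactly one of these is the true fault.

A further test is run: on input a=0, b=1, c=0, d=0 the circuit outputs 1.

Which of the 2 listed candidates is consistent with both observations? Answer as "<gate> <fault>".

Evaluate each candidate on input a=0, b=1, c=0, d=0:
  M1 inverted output: M0=0, M1=0 [inverted output], M2=1, M3=1, M4=1, M5=0 → 0 — eliminated
  M1 stuck-at-1: M0=0, M1=1 [stuck-at-1], M2=1, M3=1, M4=1, M5=1 → 1 — matches
Only M1 stuck-at-1 reproduces the observed 1.

M1 stuck-at-1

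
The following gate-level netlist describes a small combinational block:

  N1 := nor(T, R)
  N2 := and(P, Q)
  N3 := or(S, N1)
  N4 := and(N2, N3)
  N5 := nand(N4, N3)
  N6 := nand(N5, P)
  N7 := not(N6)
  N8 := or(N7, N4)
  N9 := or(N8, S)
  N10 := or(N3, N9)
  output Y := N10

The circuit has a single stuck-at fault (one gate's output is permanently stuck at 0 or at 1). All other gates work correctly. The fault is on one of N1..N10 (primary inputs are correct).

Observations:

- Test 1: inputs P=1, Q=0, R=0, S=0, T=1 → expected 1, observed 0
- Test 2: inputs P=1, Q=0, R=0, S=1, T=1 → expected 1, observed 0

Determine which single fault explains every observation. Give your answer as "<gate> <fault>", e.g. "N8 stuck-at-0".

Fault-free values for test 1 (P=1, Q=0, R=0, S=0, T=1): N1=0, N2=0, N3=0, N4=0, N5=1, N6=0, N7=1, N8=1, N9=1, N10=1, giving Y=1. Observed 0.
Test 1: faults giving observed 0 are {N5 stuck-at-0, N6 stuck-at-1, N7 stuck-at-0, N8 stuck-at-0, N9 stuck-at-0, N10 stuck-at-0}.
Test 2 (P=1, Q=0, R=0, S=1, T=1): fault-free N1=0, N2=0, N3=1, N4=0, N5=1, N6=0, N7=1, N8=1, N9=1, N10=1 → 1; observed 0. Eliminates N5 stuck-at-0, N6 stuck-at-1, N7 stuck-at-0, N8 stuck-at-0, N9 stuck-at-0.
Only N10 stuck-at-0 is consistent with every test.

N10 stuck-at-0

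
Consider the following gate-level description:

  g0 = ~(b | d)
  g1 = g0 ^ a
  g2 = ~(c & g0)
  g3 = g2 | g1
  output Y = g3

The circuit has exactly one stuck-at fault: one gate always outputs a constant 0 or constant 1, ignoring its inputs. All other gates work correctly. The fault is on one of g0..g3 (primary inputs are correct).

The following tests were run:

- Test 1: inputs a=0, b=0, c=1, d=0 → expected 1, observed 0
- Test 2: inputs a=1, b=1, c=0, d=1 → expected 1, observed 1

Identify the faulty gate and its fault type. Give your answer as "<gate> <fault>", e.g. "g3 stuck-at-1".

g1 stuck-at-0

Fault-free values for test 1 (a=0, b=0, c=1, d=0): g0=1, g1=1, g2=0, g3=1, giving Y=1. Observed 0.
Test 1: faults giving observed 0 are {g1 stuck-at-0, g3 stuck-at-0}.
Test 2 (a=1, b=1, c=0, d=1): fault-free g0=0, g1=1, g2=1, g3=1 → 1; observed 1. Eliminates g3 stuck-at-0.
Only g1 stuck-at-0 is consistent with every test.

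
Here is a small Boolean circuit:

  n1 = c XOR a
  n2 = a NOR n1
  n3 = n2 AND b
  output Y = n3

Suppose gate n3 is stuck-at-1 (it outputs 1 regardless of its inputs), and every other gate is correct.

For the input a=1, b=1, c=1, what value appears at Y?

1

Propagate with n3 forced: n1=0, n2=0, n3=1 [stuck-at-1].
So Y = 1. (Without the fault it would be 0.)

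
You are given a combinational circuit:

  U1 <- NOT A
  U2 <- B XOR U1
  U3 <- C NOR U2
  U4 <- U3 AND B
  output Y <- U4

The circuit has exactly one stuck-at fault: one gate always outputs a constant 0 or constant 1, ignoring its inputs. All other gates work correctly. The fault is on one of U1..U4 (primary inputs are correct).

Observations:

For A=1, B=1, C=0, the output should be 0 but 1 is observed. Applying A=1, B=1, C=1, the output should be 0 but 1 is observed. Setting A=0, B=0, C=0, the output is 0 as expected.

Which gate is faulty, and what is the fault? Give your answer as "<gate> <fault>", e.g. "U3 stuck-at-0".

Fault-free values for test 1 (A=1, B=1, C=0): U1=0, U2=1, U3=0, U4=0, giving Y=0. Observed 1.
Test 1: faults giving observed 1 are {U1 stuck-at-1, U2 stuck-at-0, U3 stuck-at-1, U4 stuck-at-1}.
Test 2 (A=1, B=1, C=1): fault-free U1=0, U2=1, U3=0, U4=0 → 0; observed 1. Eliminates U1 stuck-at-1, U2 stuck-at-0.
Test 3 (A=0, B=0, C=0): fault-free U1=1, U2=1, U3=0, U4=0 → 0; observed 0. Eliminates U4 stuck-at-1.
Only U3 stuck-at-1 is consistent with every test.

U3 stuck-at-1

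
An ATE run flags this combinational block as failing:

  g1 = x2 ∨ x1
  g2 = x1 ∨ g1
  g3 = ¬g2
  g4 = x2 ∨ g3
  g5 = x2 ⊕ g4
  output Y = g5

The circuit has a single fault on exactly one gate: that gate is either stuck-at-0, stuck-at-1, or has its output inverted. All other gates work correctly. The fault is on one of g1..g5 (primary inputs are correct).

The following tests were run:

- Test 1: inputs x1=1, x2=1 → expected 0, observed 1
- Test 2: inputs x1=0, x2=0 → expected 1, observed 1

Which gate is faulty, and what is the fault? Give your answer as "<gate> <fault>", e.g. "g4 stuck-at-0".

Fault-free values for test 1 (x1=1, x2=1): g1=1, g2=1, g3=0, g4=1, g5=0, giving Y=0. Observed 1.
Test 1: faults giving observed 1 are {g4 stuck-at-0, g4 inverted output, g5 stuck-at-1, g5 inverted output}.
Test 2 (x1=0, x2=0): fault-free g1=0, g2=0, g3=1, g4=1, g5=1 → 1; observed 1. Eliminates g4 stuck-at-0, g4 inverted output, g5 inverted output.
Only g5 stuck-at-1 is consistent with every test.

g5 stuck-at-1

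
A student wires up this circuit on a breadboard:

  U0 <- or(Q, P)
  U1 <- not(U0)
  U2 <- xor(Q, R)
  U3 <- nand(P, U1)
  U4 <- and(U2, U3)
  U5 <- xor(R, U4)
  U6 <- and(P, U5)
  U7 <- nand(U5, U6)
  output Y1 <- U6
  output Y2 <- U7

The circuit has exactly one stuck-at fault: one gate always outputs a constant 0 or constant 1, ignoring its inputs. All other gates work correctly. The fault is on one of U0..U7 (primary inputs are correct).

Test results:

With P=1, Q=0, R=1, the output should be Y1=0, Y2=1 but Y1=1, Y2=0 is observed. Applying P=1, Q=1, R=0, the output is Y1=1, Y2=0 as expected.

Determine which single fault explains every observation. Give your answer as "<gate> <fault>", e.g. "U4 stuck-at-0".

U5 stuck-at-1

Fault-free values for test 1 (P=1, Q=0, R=1): U0=1, U1=0, U2=1, U3=1, U4=1, U5=0, U6=0, U7=1, giving Y1=0, Y2=1. Observed Y1=1, Y2=0.
Test 1: faults giving observed Y1=1, Y2=0 are {U0 stuck-at-0, U1 stuck-at-1, U2 stuck-at-0, U3 stuck-at-0, U4 stuck-at-0, U5 stuck-at-1}.
Test 2 (P=1, Q=1, R=0): fault-free U0=1, U1=0, U2=1, U3=1, U4=1, U5=1, U6=1, U7=0 → Y1=1, Y2=0; observed Y1=1, Y2=0. Eliminates U0 stuck-at-0, U1 stuck-at-1, U2 stuck-at-0, U3 stuck-at-0, U4 stuck-at-0.
Only U5 stuck-at-1 is consistent with every test.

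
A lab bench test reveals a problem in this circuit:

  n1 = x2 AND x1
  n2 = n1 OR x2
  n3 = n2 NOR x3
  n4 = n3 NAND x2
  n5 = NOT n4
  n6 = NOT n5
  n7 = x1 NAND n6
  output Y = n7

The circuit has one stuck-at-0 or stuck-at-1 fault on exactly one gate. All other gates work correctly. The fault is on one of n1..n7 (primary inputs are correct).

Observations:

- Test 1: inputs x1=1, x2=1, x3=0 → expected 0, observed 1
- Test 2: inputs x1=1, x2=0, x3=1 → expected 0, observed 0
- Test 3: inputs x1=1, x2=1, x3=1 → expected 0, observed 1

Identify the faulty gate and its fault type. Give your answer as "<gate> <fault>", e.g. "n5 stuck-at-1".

Fault-free values for test 1 (x1=1, x2=1, x3=0): n1=1, n2=1, n3=0, n4=1, n5=0, n6=1, n7=0, giving Y=0. Observed 1.
Test 1: faults giving observed 1 are {n2 stuck-at-0, n3 stuck-at-1, n4 stuck-at-0, n5 stuck-at-1, n6 stuck-at-0, n7 stuck-at-1}.
Test 2 (x1=1, x2=0, x3=1): fault-free n1=0, n2=0, n3=0, n4=1, n5=0, n6=1, n7=0 → 0; observed 0. Eliminates n4 stuck-at-0, n5 stuck-at-1, n6 stuck-at-0, n7 stuck-at-1.
Test 3 (x1=1, x2=1, x3=1): fault-free n1=1, n2=1, n3=0, n4=1, n5=0, n6=1, n7=0 → 0; observed 1. Eliminates n2 stuck-at-0.
Only n3 stuck-at-1 is consistent with every test.

n3 stuck-at-1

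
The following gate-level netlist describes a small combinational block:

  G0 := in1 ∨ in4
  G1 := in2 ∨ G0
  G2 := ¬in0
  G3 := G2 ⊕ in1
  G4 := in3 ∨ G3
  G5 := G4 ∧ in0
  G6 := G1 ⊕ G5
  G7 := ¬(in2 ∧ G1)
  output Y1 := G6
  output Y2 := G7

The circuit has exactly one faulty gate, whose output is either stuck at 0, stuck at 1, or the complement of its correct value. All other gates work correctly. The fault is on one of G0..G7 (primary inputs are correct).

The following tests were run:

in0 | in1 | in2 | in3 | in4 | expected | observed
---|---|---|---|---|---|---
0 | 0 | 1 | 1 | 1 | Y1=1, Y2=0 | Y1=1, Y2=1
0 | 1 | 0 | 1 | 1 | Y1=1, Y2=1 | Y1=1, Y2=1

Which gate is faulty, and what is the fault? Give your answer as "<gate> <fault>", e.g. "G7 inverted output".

G7 stuck-at-1

Fault-free values for test 1 (in0=0, in1=0, in2=1, in3=1, in4=1): G0=1, G1=1, G2=1, G3=1, G4=1, G5=0, G6=1, G7=0, giving Y1=1, Y2=0. Observed Y1=1, Y2=1.
Test 1: faults giving observed Y1=1, Y2=1 are {G7 stuck-at-1, G7 inverted output}.
Test 2 (in0=0, in1=1, in2=0, in3=1, in4=1): fault-free G0=1, G1=1, G2=1, G3=0, G4=1, G5=0, G6=1, G7=1 → Y1=1, Y2=1; observed Y1=1, Y2=1. Eliminates G7 inverted output.
Only G7 stuck-at-1 is consistent with every test.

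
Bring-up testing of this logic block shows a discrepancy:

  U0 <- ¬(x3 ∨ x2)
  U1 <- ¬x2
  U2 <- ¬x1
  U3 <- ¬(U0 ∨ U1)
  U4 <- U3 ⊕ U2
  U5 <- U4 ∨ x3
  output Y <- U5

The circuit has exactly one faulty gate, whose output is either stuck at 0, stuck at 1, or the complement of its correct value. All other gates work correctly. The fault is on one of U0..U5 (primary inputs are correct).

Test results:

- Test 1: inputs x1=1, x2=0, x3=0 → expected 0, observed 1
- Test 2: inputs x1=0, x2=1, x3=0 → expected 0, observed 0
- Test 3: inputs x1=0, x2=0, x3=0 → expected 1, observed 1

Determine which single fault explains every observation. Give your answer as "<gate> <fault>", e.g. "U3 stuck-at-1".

U2 stuck-at-1

Fault-free values for test 1 (x1=1, x2=0, x3=0): U0=1, U1=1, U2=0, U3=0, U4=0, U5=0, giving Y=0. Observed 1.
Test 1: faults giving observed 1 are {U2 stuck-at-1, U2 inverted output, U3 stuck-at-1, U3 inverted output, U4 stuck-at-1, U4 inverted output, U5 stuck-at-1, U5 inverted output}.
Test 2 (x1=0, x2=1, x3=0): fault-free U0=0, U1=0, U2=1, U3=1, U4=0, U5=0 → 0; observed 0. Eliminates U2 inverted output, U3 inverted output, U4 stuck-at-1, U4 inverted output, U5 stuck-at-1, U5 inverted output.
Test 3 (x1=0, x2=0, x3=0): fault-free U0=1, U1=1, U2=1, U3=0, U4=1, U5=1 → 1; observed 1. Eliminates U3 stuck-at-1.
Only U2 stuck-at-1 is consistent with every test.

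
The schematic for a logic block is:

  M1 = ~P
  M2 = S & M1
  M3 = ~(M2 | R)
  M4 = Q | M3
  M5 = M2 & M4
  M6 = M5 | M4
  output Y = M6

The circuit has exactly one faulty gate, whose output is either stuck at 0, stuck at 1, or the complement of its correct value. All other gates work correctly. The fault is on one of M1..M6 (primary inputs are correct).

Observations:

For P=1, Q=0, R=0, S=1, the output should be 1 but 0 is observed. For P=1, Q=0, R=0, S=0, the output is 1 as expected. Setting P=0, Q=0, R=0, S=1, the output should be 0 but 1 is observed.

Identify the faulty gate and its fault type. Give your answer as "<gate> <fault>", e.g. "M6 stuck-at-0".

Fault-free values for test 1 (P=1, Q=0, R=0, S=1): M1=0, M2=0, M3=1, M4=1, M5=0, M6=1, giving Y=1. Observed 0.
Test 1: faults giving observed 0 are {M1 stuck-at-1, M1 inverted output, M2 stuck-at-1, M2 inverted output, M3 stuck-at-0, M3 inverted output, M4 stuck-at-0, M4 inverted output, M6 stuck-at-0, M6 inverted output}.
Test 2 (P=1, Q=0, R=0, S=0): fault-free M1=0, M2=0, M3=1, M4=1, M5=0, M6=1 → 1; observed 1. Eliminates M2 stuck-at-1, M2 inverted output, M3 stuck-at-0, M3 inverted output, M4 stuck-at-0, M4 inverted output, M6 stuck-at-0, M6 inverted output.
Test 3 (P=0, Q=0, R=0, S=1): fault-free M1=1, M2=1, M3=0, M4=0, M5=0, M6=0 → 0; observed 1. Eliminates M1 stuck-at-1.
Only M1 inverted output is consistent with every test.

M1 inverted output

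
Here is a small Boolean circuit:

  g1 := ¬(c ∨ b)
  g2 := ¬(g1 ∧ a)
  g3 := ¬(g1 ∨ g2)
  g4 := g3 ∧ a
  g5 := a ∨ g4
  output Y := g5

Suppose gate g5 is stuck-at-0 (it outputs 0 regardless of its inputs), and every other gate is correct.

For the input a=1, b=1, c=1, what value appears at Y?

0

Propagate with g5 forced: g1=0, g2=1, g3=0, g4=0, g5=0 [stuck-at-0].
So Y = 0. (Without the fault it would be 1.)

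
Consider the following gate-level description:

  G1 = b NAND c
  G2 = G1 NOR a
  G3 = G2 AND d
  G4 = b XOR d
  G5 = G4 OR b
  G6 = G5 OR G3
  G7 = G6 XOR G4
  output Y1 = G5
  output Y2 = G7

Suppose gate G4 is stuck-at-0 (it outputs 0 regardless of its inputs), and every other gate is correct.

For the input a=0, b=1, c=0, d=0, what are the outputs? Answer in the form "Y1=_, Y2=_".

Propagate with G4 forced: G1=1, G2=0, G3=0, G4=0 [stuck-at-0], G5=1, G6=1, G7=1.
So the outputs are Y1=1, Y2=1. (Without the fault they would be Y1=1, Y2=0.)

Y1=1, Y2=1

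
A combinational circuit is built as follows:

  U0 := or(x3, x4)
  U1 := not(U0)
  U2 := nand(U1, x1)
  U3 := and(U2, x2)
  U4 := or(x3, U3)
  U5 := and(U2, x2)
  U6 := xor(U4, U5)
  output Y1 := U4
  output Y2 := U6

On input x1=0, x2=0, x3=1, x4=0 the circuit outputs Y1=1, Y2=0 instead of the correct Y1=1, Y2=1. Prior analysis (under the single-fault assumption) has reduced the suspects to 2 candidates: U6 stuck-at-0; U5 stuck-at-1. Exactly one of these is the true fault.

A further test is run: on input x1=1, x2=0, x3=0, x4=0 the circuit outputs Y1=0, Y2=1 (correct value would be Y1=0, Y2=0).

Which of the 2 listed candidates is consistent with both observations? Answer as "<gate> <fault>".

U5 stuck-at-1

Evaluate each candidate on input x1=1, x2=0, x3=0, x4=0:
  U6 stuck-at-0: U0=0, U1=1, U2=0, U3=0, U4=0, U5=0, U6=0 [stuck-at-0] → Y1=0, Y2=0 — eliminated
  U5 stuck-at-1: U0=0, U1=1, U2=0, U3=0, U4=0, U5=1 [stuck-at-1], U6=1 → Y1=0, Y2=1 — matches
Only U5 stuck-at-1 reproduces the observed Y1=0, Y2=1.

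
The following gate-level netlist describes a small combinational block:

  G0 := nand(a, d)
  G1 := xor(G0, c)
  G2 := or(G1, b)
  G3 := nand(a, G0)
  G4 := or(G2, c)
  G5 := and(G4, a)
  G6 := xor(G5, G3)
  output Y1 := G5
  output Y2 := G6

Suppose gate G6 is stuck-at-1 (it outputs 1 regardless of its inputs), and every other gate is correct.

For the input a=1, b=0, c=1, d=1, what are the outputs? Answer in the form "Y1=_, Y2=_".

Propagate with G6 forced: G0=0, G1=1, G2=1, G3=1, G4=1, G5=1, G6=1 [stuck-at-1].
So the outputs are Y1=1, Y2=1. (Without the fault they would be Y1=1, Y2=0.)

Y1=1, Y2=1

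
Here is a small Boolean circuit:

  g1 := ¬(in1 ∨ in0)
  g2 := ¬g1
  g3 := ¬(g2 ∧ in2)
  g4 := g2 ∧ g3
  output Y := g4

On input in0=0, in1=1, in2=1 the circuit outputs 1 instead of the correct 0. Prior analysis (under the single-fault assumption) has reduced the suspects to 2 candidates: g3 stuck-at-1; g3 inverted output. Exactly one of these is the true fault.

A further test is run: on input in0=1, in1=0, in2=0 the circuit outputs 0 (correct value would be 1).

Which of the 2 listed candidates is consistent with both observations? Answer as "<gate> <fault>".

g3 inverted output

Evaluate each candidate on input in0=1, in1=0, in2=0:
  g3 stuck-at-1: g1=0, g2=1, g3=1 [stuck-at-1], g4=1 → 1 — eliminated
  g3 inverted output: g1=0, g2=1, g3=0 [inverted output], g4=0 → 0 — matches
Only g3 inverted output reproduces the observed 0.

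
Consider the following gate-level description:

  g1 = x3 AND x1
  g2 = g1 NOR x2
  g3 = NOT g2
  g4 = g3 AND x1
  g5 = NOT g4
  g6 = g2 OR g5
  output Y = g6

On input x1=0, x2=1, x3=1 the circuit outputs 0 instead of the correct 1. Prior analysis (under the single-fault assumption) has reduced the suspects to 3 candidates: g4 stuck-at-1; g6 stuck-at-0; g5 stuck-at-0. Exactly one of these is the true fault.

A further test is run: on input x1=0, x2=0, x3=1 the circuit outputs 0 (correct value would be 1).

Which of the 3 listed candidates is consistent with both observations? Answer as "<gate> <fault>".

Evaluate each candidate on input x1=0, x2=0, x3=1:
  g4 stuck-at-1: g1=0, g2=1, g3=0, g4=1 [stuck-at-1], g5=0, g6=1 → 1 — eliminated
  g6 stuck-at-0: g1=0, g2=1, g3=0, g4=0, g5=1, g6=0 [stuck-at-0] → 0 — matches
  g5 stuck-at-0: g1=0, g2=1, g3=0, g4=0, g5=0 [stuck-at-0], g6=1 → 1 — eliminated
Only g6 stuck-at-0 reproduces the observed 0.

g6 stuck-at-0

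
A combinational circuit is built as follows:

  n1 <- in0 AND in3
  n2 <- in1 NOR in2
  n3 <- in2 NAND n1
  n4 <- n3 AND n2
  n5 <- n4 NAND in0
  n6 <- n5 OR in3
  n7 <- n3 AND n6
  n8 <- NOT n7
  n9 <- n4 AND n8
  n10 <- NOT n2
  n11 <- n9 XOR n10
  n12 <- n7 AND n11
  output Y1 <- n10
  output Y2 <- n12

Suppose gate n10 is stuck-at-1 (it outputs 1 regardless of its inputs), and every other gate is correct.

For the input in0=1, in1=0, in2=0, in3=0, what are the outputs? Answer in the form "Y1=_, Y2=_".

Propagate with n10 forced: n1=0, n2=1, n3=1, n4=1, n5=0, n6=0, n7=0, n8=1, n9=1, n10=1 [stuck-at-1], n11=0, n12=0.
So the outputs are Y1=1, Y2=0. (Without the fault they would be Y1=0, Y2=0.)

Y1=1, Y2=0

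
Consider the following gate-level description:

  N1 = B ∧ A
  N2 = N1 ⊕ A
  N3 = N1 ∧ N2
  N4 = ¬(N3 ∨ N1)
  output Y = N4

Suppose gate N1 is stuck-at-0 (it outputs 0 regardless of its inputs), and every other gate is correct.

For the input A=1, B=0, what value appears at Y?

Propagate with N1 forced: N1=0 [stuck-at-0], N2=1, N3=0, N4=1.
So Y = 1. (Same as the fault-free value — the fault is masked on this input.)

1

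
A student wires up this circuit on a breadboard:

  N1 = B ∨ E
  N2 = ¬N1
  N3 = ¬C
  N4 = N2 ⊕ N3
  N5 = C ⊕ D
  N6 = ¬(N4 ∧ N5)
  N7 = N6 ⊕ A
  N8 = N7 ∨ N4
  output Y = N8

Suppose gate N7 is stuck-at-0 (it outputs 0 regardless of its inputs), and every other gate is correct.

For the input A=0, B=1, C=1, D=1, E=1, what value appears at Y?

0

Propagate with N7 forced: N1=1, N2=0, N3=0, N4=0, N5=0, N6=1, N7=0 [stuck-at-0], N8=0.
So Y = 0. (Without the fault it would be 1.)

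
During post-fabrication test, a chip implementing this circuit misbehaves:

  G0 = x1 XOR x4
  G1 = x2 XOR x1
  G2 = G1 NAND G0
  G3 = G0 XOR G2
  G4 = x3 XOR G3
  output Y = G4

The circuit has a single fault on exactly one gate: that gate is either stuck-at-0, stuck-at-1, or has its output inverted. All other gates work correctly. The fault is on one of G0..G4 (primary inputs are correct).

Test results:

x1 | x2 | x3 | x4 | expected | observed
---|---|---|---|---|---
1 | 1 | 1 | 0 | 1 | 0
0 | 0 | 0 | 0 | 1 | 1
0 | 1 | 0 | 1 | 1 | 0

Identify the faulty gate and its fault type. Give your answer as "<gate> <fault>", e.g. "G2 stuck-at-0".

G1 inverted output

Fault-free values for test 1 (x1=1, x2=1, x3=1, x4=0): G0=1, G1=0, G2=1, G3=0, G4=1, giving Y=1. Observed 0.
Test 1: faults giving observed 0 are {G0 stuck-at-0, G0 inverted output, G1 stuck-at-1, G1 inverted output, G2 stuck-at-0, G2 inverted output, G3 stuck-at-1, G3 inverted output, G4 stuck-at-0, G4 inverted output}.
Test 2 (x1=0, x2=0, x3=0, x4=0): fault-free G0=0, G1=0, G2=1, G3=1, G4=1 → 1; observed 1. Eliminates G0 inverted output, G2 stuck-at-0, G2 inverted output, G3 inverted output, G4 stuck-at-0, G4 inverted output.
Test 3 (x1=0, x2=1, x3=0, x4=1): fault-free G0=1, G1=1, G2=0, G3=1, G4=1 → 1; observed 0. Eliminates G0 stuck-at-0, G1 stuck-at-1, G3 stuck-at-1.
Only G1 inverted output is consistent with every test.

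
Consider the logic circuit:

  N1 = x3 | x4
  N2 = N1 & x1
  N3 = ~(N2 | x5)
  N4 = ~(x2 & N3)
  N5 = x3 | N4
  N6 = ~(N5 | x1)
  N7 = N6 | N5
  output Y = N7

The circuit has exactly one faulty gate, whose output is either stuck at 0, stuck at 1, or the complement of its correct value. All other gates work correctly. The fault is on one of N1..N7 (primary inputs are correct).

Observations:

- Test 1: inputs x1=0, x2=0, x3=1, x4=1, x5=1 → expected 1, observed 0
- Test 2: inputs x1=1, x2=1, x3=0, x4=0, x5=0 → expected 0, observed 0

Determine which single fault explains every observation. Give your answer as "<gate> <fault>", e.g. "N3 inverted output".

N7 stuck-at-0

Fault-free values for test 1 (x1=0, x2=0, x3=1, x4=1, x5=1): N1=1, N2=0, N3=0, N4=1, N5=1, N6=0, N7=1, giving Y=1. Observed 0.
Test 1: faults giving observed 0 are {N7 stuck-at-0, N7 inverted output}.
Test 2 (x1=1, x2=1, x3=0, x4=0, x5=0): fault-free N1=0, N2=0, N3=1, N4=0, N5=0, N6=0, N7=0 → 0; observed 0. Eliminates N7 inverted output.
Only N7 stuck-at-0 is consistent with every test.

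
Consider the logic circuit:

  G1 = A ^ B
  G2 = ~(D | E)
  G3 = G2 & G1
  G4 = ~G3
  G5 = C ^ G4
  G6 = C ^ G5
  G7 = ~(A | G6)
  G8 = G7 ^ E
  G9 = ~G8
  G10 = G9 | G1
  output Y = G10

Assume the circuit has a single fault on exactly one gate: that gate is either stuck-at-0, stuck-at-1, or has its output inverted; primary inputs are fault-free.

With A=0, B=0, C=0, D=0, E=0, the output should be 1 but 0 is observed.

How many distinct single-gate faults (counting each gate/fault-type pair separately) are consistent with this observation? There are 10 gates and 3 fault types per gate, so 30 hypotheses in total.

16

Fault-free: G1=0, G2=1, G3=0, G4=1, G5=1, G6=1, G7=0, G8=0, G9=1, G10=1 → 1. Observed 0.
  G1: none of the 3 fault types match ✗
  G2: none of the 3 fault types match ✗
  G3: stuck-at-1, inverted output ✓; others ✗
  G4: stuck-at-0, inverted output ✓; others ✗
  G5: stuck-at-0, inverted output ✓; others ✗
  G6: stuck-at-0, inverted output ✓; others ✗
  G7: stuck-at-1, inverted output ✓; others ✗
  G8: stuck-at-1, inverted output ✓; others ✗
  G9: stuck-at-0, inverted output ✓; others ✗
  G10: stuck-at-0, inverted output ✓; others ✗
Consistent faults: {G3 stuck-at-1, G3 inverted output, G4 stuck-at-0, G4 inverted output, G5 stuck-at-0, G5 inverted output, G6 stuck-at-0, G6 inverted output, G7 stuck-at-1, G7 inverted output, G8 stuck-at-1, G8 inverted output, G9 stuck-at-0, G9 inverted output, G10 stuck-at-0, G10 inverted output} — 16 in all.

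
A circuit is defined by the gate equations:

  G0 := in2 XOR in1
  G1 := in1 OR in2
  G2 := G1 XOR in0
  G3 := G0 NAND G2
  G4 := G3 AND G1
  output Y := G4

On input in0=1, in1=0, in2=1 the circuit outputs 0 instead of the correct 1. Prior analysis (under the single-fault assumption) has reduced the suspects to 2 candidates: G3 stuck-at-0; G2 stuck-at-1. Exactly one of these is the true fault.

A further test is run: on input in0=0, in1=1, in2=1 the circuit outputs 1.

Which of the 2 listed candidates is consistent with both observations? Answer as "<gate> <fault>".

Evaluate each candidate on input in0=0, in1=1, in2=1:
  G3 stuck-at-0: G0=0, G1=1, G2=1, G3=0 [stuck-at-0], G4=0 → 0 — eliminated
  G2 stuck-at-1: G0=0, G1=1, G2=1 [stuck-at-1], G3=1, G4=1 → 1 — matches
Only G2 stuck-at-1 reproduces the observed 1.

G2 stuck-at-1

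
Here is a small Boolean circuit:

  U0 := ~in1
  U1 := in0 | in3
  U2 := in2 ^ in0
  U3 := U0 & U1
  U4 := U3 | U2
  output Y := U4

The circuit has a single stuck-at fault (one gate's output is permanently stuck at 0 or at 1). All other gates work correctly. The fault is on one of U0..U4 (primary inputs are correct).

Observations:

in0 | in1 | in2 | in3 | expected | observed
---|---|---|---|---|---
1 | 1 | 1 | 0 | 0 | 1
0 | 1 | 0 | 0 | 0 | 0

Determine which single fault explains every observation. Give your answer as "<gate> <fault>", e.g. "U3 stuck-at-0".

U0 stuck-at-1

Fault-free values for test 1 (in0=1, in1=1, in2=1, in3=0): U0=0, U1=1, U2=0, U3=0, U4=0, giving Y=0. Observed 1.
Test 1: faults giving observed 1 are {U0 stuck-at-1, U2 stuck-at-1, U3 stuck-at-1, U4 stuck-at-1}.
Test 2 (in0=0, in1=1, in2=0, in3=0): fault-free U0=0, U1=0, U2=0, U3=0, U4=0 → 0; observed 0. Eliminates U2 stuck-at-1, U3 stuck-at-1, U4 stuck-at-1.
Only U0 stuck-at-1 is consistent with every test.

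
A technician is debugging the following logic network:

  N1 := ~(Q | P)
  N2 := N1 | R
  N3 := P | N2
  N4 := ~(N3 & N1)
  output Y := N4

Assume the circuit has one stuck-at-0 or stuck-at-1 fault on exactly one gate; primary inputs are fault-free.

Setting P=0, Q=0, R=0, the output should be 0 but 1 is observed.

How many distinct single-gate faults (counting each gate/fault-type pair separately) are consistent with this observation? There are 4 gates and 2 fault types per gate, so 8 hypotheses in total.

4

Fault-free: N1=1, N2=1, N3=1, N4=0 → 0. Observed 1.
  N1 stuck-at-0: output 1 ✓
  N1 stuck-at-1: output 0 ✗
  N2 stuck-at-0: output 1 ✓
  N2 stuck-at-1: output 0 ✗
  N3 stuck-at-0: output 1 ✓
  N3 stuck-at-1: output 0 ✗
  N4 stuck-at-0: output 0 ✗
  N4 stuck-at-1: output 1 ✓
Consistent faults: {N1 stuck-at-0, N2 stuck-at-0, N3 stuck-at-0, N4 stuck-at-1} — 4 in all.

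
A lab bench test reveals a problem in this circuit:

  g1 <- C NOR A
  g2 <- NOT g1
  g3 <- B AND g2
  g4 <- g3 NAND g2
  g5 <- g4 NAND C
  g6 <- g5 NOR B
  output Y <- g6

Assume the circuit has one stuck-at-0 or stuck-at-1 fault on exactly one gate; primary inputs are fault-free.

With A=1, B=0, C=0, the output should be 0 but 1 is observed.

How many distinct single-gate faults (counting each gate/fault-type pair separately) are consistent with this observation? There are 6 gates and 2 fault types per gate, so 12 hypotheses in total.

2

Fault-free: g1=0, g2=1, g3=0, g4=1, g5=1, g6=0 → 0. Observed 1.
  g1 stuck-at-0: output 0 ✗
  g1 stuck-at-1: output 0 ✗
  g2 stuck-at-0: output 0 ✗
  g2 stuck-at-1: output 0 ✗
  g3 stuck-at-0: output 0 ✗
  g3 stuck-at-1: output 0 ✗
  g4 stuck-at-0: output 0 ✗
  g4 stuck-at-1: output 0 ✗
  g5 stuck-at-0: output 1 ✓
  g5 stuck-at-1: output 0 ✗
  g6 stuck-at-0: output 0 ✗
  g6 stuck-at-1: output 1 ✓
Consistent faults: {g5 stuck-at-0, g6 stuck-at-1} — 2 in all.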